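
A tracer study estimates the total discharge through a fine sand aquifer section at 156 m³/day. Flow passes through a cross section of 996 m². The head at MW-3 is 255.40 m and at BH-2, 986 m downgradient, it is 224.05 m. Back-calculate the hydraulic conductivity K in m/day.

4.93

Hydraulic gradient i = (255.40 − 224.05) / 986 = 31.35 / 986 = 0.03180.
From Q = K·A·i, K = Q / (A·i) = 156 / (996.0 × 0.03180) = 4.926 m/day.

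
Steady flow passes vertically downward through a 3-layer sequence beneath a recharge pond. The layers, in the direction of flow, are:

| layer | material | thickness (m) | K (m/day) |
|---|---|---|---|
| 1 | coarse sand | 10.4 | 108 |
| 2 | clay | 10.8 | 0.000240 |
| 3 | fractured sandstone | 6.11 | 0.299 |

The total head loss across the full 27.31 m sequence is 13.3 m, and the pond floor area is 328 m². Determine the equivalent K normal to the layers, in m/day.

0.000607

Flow is perpendicular to layering, so the layers act in series and the equivalent K is the thickness-weighted harmonic mean.
Total thickness L = 10.4 + 10.8 + 6.11 = 27.31 m.
Σ(b_i/K_i) = 10.4/108 + 10.8/0.000240 + 6.11/0.299 = 45021 d.
K_eq = L / Σ(b_i/K_i) = 27.31 / 45021 = 0.0006066 m/day.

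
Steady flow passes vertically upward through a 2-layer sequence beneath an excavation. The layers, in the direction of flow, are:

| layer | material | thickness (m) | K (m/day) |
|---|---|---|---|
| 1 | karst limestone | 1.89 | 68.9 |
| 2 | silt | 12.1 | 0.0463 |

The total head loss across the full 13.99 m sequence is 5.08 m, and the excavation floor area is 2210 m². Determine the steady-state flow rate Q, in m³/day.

43.0

Flow is perpendicular to layering, so the layers act in series and the equivalent K is the thickness-weighted harmonic mean.
Total thickness L = 1.89 + 12.1 = 13.99 m.
Σ(b_i/K_i) = 1.89/68.9 + 12.1/0.0463 = 261.4 d.
K_eq = L / Σ(b_i/K_i) = 13.99 / 261.4 = 0.05353 m/day.
Q = K_eq · A · (Δh/L) = 0.05353 × 2210 × (5.08/13.99) = 42.95 m³/day.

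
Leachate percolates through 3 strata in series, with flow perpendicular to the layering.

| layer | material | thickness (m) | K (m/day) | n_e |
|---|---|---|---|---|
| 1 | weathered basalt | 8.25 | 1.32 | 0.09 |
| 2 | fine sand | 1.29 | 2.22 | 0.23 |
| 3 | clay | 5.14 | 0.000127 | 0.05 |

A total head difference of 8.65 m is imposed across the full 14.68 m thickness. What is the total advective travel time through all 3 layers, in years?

With flow normal to the layers, continuity requires the same specific discharge q through every layer.
Σ(b_i/K_i) = 8.25/1.32 + 1.29/2.22 + 5.14/0.000127 = 40479 d.
q = Δh / Σ(b_i/K_i) = 8.65 / 40479 = 0.0002137 m/day.
In each layer the seepage velocity is v_i = q/n_i, so the layer transit time is t_i = b_i·n_i / q:
  layer 1 (weathered basalt): t_1 = 8.25 × 0.09 / 0.0002137 = 3475 d
  layer 2 (fine sand): t_2 = 1.29 × 0.23 / 0.0002137 = 1388 d
  layer 3 (clay): t_3 = 5.14 × 0.05 / 0.0002137 = 1203 d
Total t = Σ t_i = 6066 days = 16.61 years.

16.6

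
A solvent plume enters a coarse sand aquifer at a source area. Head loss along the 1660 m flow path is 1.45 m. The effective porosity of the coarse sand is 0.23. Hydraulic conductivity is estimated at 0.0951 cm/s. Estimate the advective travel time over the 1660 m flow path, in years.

Convert K: 0.0951 cm/s × 864 = 82.17 m/day.
Hydraulic gradient i = Δh / L = 1.45 / 1660 = 0.0008735.
Darcy flux q = K · i = 82.17 × 0.0008735 = 0.07177 m/day.
Seepage velocity v = q / n_e = 0.07177 / 0.23 = 0.3121 m/day.
Travel time t = L / v = 1660 / 0.3121 = 5320 days = 14.56 years.

14.6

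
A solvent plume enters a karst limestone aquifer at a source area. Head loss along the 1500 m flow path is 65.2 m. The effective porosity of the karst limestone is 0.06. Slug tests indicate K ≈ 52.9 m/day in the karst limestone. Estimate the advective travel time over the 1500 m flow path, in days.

39.1

Hydraulic gradient i = Δh / L = 65.2 / 1500 = 0.04347.
Darcy flux q = K · i = 52.90 × 0.04347 = 2.299 m/day.
Seepage velocity v = q / n_e = 2.299 / 0.06 = 38.32 m/day.
Travel time t = L / v = 1500 / 38.32 = 39.14 days.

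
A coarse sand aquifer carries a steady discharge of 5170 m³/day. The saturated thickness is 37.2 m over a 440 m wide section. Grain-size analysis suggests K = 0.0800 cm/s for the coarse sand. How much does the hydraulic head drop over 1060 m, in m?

Convert K: 0.0800 cm/s × 864 = 69.12 m/day.
Cross-sectional area A = 440 × 37.2 = 16368 m².
From Q = K·A·i, i = Q / (K·A) = 5170 / (69.12 × 16368) = 0.004570.
Head loss Δh = i · L = 0.004570 × 1060 = 4.844 m.

4.84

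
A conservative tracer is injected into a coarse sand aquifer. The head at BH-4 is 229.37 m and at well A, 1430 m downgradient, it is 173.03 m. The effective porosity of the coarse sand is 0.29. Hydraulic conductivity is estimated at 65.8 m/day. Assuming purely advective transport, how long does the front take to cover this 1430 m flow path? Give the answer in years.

0.438

Hydraulic gradient i = (229.37 − 173.03) / 1430 = 56.34 / 1430 = 0.03940.
Darcy flux q = K · i = 65.80 × 0.03940 = 2.592 m/day.
Seepage velocity v = q / n_e = 2.592 / 0.29 = 8.939 m/day.
Travel time t = L / v = 1430 / 8.939 = 160.0 days = 0.4380 years.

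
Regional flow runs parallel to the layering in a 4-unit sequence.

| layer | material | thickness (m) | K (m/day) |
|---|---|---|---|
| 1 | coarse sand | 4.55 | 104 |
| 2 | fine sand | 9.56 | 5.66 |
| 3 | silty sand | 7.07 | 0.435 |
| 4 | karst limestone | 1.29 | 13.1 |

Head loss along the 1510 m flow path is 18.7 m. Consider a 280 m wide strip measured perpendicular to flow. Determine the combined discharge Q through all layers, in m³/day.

1900

Flow is parallel to layering, so each bed carries its own Darcy discharge and the transmissivities add.
Σ(K_i·b_i) = 104×4.55 + 5.66×9.56 + 0.435×7.07 + 13.1×1.29 = 547.3 m²/day.
Hydraulic gradient i = Δh / L = 18.7 / 1510 = 0.01238.
Q = Σ(K_i·b_i) · W · i = 547.3 × 280 × 0.01238 = 1898 m³/day.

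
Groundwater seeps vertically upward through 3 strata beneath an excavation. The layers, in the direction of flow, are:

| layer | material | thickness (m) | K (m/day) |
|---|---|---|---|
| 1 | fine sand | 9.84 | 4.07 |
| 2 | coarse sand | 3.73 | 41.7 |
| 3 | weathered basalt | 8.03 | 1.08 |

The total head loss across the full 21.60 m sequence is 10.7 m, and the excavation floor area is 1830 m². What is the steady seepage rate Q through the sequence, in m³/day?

1970

Flow is perpendicular to layering, so the layers act in series and the equivalent K is the thickness-weighted harmonic mean.
Total thickness L = 9.84 + 3.73 + 8.03 = 21.60 m.
Σ(b_i/K_i) = 9.84/4.07 + 3.73/41.7 + 8.03/1.08 = 9.942 d.
K_eq = L / Σ(b_i/K_i) = 21.60 / 9.942 = 2.173 m/day.
Q = K_eq · A · (Δh/L) = 2.173 × 1830 × (10.7/21.60) = 1969 m³/day.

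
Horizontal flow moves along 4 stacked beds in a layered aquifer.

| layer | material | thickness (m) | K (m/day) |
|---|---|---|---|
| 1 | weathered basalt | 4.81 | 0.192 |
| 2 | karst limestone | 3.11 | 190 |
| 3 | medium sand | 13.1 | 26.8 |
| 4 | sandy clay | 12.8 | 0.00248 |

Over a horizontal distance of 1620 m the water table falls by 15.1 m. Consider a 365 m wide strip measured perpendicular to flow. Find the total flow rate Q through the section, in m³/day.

3210

Flow is parallel to layering, so each bed carries its own Darcy discharge and the transmissivities add.
Σ(K_i·b_i) = 0.192×4.81 + 190×3.11 + 26.8×13.1 + 0.00248×12.8 = 942.9 m²/day.
Hydraulic gradient i = Δh / L = 15.1 / 1620 = 0.009321.
Q = Σ(K_i·b_i) · W · i = 942.9 × 365 × 0.009321 = 3208 m³/day.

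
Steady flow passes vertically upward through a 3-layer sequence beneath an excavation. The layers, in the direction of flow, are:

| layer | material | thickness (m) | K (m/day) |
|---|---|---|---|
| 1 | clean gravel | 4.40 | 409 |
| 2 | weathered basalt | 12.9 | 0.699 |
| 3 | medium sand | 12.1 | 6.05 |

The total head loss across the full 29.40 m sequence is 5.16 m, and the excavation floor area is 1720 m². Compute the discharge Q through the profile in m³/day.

434

Flow is perpendicular to layering, so the layers act in series and the equivalent K is the thickness-weighted harmonic mean.
Total thickness L = 4.40 + 12.9 + 12.1 = 29.40 m.
Σ(b_i/K_i) = 4.40/409 + 12.9/0.699 + 12.1/6.05 = 20.47 d.
K_eq = L / Σ(b_i/K_i) = 29.40 / 20.47 = 1.437 m/day.
Q = K_eq · A · (Δh/L) = 1.437 × 1720 × (5.16/29.40) = 433.7 m³/day.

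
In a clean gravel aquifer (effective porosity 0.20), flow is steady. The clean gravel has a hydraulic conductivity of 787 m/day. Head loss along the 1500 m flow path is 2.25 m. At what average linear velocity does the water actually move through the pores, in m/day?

Hydraulic gradient i = Δh / L = 2.25 / 1500 = 0.001500.
Darcy flux q = K · i = 787.0 × 0.001500 = 1.181 m/day.
Seepage velocity v = q / n_e = 1.181 / 0.20 = 5.902 m/day.

5.90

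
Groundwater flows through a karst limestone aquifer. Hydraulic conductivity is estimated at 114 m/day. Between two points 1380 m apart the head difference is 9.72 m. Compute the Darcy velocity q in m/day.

0.803

Hydraulic gradient i = Δh / L = 9.72 / 1380 = 0.007043.
Specific discharge q = K · i = 114.0 × 0.007043 = 0.8030 m/day.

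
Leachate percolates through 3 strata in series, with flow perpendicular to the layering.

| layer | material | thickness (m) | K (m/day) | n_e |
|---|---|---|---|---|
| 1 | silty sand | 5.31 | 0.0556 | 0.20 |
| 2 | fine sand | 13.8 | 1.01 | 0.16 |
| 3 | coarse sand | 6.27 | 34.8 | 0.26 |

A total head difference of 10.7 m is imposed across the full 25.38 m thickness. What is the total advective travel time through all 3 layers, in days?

With flow normal to the layers, continuity requires the same specific discharge q through every layer.
Σ(b_i/K_i) = 5.31/0.0556 + 13.8/1.01 + 6.27/34.8 = 109.3 d.
q = Δh / Σ(b_i/K_i) = 10.7 / 109.3 = 0.09785 m/day.
In each layer the seepage velocity is v_i = q/n_i, so the layer transit time is t_i = b_i·n_i / q:
  layer 1 (silty sand): t_1 = 5.31 × 0.20 / 0.09785 = 10.85 d
  layer 2 (fine sand): t_2 = 13.8 × 0.16 / 0.09785 = 22.56 d
  layer 3 (coarse sand): t_3 = 6.27 × 0.26 / 0.09785 = 16.66 d
Total t = Σ t_i = 50.08 days.

50.1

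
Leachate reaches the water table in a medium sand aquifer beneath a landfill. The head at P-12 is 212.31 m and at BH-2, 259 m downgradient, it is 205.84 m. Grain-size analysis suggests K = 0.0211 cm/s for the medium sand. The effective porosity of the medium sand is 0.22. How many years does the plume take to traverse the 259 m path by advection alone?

0.343

Convert K: 0.0211 cm/s × 864 = 18.23 m/day.
Hydraulic gradient i = (212.31 − 205.84) / 259 = 6.47 / 259 = 0.02498.
Darcy flux q = K · i = 18.23 × 0.02498 = 0.4554 m/day.
Seepage velocity v = q / n_e = 0.4554 / 0.22 = 2.070 m/day.
Travel time t = L / v = 259 / 2.070 = 125.1 days = 0.3426 years.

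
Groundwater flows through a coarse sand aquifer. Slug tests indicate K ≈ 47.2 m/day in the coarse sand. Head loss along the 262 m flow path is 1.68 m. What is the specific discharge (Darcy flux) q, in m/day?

0.303

Hydraulic gradient i = Δh / L = 1.68 / 262 = 0.006412.
Specific discharge q = K · i = 47.20 × 0.006412 = 0.3027 m/day.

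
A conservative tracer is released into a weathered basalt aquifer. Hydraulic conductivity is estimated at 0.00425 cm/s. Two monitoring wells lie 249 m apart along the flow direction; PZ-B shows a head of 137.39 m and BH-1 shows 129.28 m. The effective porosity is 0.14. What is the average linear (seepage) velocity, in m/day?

Convert K: 0.00425 cm/s × 864 = 3.672 m/day.
Hydraulic gradient i = (137.39 − 129.28) / 249 = 8.11 / 249 = 0.03257.
Darcy flux q = K · i = 3.672 × 0.03257 = 0.1196 m/day.
Seepage velocity v = q / n_e = 0.1196 / 0.14 = 0.8543 m/day.

0.854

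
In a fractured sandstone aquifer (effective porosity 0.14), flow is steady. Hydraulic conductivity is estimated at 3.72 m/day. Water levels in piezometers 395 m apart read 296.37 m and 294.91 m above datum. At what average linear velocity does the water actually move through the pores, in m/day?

Hydraulic gradient i = (296.37 − 294.91) / 395 = 1.46 / 395 = 0.003696.
Darcy flux q = K · i = 3.720 × 0.003696 = 0.01375 m/day.
Seepage velocity v = q / n_e = 0.01375 / 0.14 = 0.09821 m/day.

0.0982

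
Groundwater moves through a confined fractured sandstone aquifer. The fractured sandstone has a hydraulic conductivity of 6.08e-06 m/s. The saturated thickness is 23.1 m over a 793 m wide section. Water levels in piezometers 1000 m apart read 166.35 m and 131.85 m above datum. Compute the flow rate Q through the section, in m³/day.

332

Convert K: 6.08e-06 m/s × 86400 = 0.5253 m/day.
Cross-sectional area A = 793 × 23.1 = 18318 m².
Hydraulic gradient i = (166.35 − 131.85) / 1000 = 34.5 / 1000 = 0.03450.
Darcy's law: Q = K · A · i = 0.5253 × 18318 × 0.03450 = 332.0 m³/day.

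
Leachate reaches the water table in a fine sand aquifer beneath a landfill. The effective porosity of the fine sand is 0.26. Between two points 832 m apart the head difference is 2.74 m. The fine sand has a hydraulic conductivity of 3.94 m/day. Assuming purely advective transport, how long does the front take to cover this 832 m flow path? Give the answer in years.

45.6

Hydraulic gradient i = Δh / L = 2.74 / 832 = 0.003293.
Darcy flux q = K · i = 3.940 × 0.003293 = 0.01298 m/day.
Seepage velocity v = q / n_e = 0.01298 / 0.26 = 0.04991 m/day.
Travel time t = L / v = 832 / 0.04991 = 16671 days = 45.64 years.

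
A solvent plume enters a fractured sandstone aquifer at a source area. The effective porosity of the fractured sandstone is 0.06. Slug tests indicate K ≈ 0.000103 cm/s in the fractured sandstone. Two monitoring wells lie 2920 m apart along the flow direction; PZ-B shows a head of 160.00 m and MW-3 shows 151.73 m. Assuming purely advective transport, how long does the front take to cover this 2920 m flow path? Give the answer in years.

1900

Convert K: 0.000103 cm/s × 864 = 0.08899 m/day.
Hydraulic gradient i = (160.00 − 151.73) / 2920 = 8.27 / 2920 = 0.002832.
Darcy flux q = K · i = 0.08899 × 0.002832 = 0.0002520 m/day.
Seepage velocity v = q / n_e = 0.0002520 / 0.06 = 0.004201 m/day.
Travel time t = L / v = 2920 / 0.004201 = 6.951e+05 days = 1903 years.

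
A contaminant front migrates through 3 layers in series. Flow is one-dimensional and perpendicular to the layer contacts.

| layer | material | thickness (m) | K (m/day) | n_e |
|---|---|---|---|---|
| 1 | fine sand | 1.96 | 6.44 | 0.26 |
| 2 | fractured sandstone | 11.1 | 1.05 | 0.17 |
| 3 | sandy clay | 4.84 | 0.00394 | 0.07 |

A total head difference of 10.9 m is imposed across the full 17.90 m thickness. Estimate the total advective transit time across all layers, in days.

311

With flow normal to the layers, continuity requires the same specific discharge q through every layer.
Σ(b_i/K_i) = 1.96/6.44 + 11.1/1.05 + 4.84/0.00394 = 1239 d.
q = Δh / Σ(b_i/K_i) = 10.9 / 1239 = 0.008795 m/day.
In each layer the seepage velocity is v_i = q/n_i, so the layer transit time is t_i = b_i·n_i / q:
  layer 1 (fine sand): t_1 = 1.96 × 0.26 / 0.008795 = 57.94 d
  layer 2 (fractured sandstone): t_2 = 11.1 × 0.17 / 0.008795 = 214.5 d
  layer 3 (sandy clay): t_3 = 4.84 × 0.07 / 0.008795 = 38.52 d
Total t = Σ t_i = 311.0 days.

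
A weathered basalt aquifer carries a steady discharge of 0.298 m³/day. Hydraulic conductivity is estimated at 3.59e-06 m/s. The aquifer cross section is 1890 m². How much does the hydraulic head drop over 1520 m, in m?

0.773

Convert K: 3.59e-06 m/s × 86400 = 0.3102 m/day.
From Q = K·A·i, i = Q / (K·A) = 0.298 / (0.3102 × 1890) = 0.0005083.
Head loss Δh = i · L = 0.0005083 × 1520 = 0.7727 m.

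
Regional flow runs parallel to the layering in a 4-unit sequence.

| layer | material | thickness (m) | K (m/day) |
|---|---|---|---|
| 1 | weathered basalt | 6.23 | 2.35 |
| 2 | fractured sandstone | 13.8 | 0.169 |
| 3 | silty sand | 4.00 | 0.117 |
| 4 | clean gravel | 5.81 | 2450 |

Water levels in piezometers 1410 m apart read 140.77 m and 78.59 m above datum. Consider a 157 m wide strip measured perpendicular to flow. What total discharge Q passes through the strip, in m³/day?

98700

Flow is parallel to layering, so each bed carries its own Darcy discharge and the transmissivities add.
Σ(K_i·b_i) = 2.35×6.23 + 0.169×13.8 + 0.117×4.00 + 2450×5.81 = 14252 m²/day.
Hydraulic gradient i = (140.77 − 78.59) / 1410 = 62.18 / 1410 = 0.04410.
Q = Σ(K_i·b_i) · W · i = 14252 × 157 × 0.04410 = 98675 m³/day.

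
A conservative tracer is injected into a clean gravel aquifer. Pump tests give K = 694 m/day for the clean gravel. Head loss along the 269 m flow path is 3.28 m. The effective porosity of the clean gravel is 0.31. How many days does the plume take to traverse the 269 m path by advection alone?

Hydraulic gradient i = Δh / L = 3.28 / 269 = 0.01219.
Darcy flux q = K · i = 694.0 × 0.01219 = 8.462 m/day.
Seepage velocity v = q / n_e = 8.462 / 0.31 = 27.30 m/day.
Travel time t = L / v = 269 / 27.30 = 9.854 days.

9.85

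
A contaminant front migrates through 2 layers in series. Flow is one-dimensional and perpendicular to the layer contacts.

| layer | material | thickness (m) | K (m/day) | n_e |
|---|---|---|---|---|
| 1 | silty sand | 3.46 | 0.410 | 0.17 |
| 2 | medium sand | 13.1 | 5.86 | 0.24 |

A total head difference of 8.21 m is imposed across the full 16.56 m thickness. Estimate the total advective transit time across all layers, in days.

4.85

With flow normal to the layers, continuity requires the same specific discharge q through every layer.
Σ(b_i/K_i) = 3.46/0.410 + 13.1/5.86 = 10.67 d.
q = Δh / Σ(b_i/K_i) = 8.21 / 10.67 = 0.7691 m/day.
In each layer the seepage velocity is v_i = q/n_i, so the layer transit time is t_i = b_i·n_i / q:
  layer 1 (silty sand): t_1 = 3.46 × 0.17 / 0.7691 = 0.7648 d
  layer 2 (medium sand): t_2 = 13.1 × 0.24 / 0.7691 = 4.088 d
Total t = Σ t_i = 4.853 days.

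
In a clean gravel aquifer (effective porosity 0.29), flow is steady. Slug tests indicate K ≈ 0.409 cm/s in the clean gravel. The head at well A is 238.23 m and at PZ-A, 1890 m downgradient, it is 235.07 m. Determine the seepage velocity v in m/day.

Convert K: 0.409 cm/s × 864 = 353.4 m/day.
Hydraulic gradient i = (238.23 − 235.07) / 1890 = 3.16 / 1890 = 0.001672.
Darcy flux q = K · i = 353.4 × 0.001672 = 0.5908 m/day.
Seepage velocity v = q / n_e = 0.5908 / 0.29 = 2.037 m/day.

2.04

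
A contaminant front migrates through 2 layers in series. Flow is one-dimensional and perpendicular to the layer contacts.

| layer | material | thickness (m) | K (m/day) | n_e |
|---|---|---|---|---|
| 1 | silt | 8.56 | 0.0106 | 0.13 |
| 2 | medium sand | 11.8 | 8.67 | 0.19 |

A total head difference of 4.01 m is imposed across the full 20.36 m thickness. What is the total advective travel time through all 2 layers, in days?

677

With flow normal to the layers, continuity requires the same specific discharge q through every layer.
Σ(b_i/K_i) = 8.56/0.0106 + 11.8/8.67 = 808.9 d.
q = Δh / Σ(b_i/K_i) = 4.01 / 808.9 = 0.004957 m/day.
In each layer the seepage velocity is v_i = q/n_i, so the layer transit time is t_i = b_i·n_i / q:
  layer 1 (silt): t_1 = 8.56 × 0.13 / 0.004957 = 224.5 d
  layer 2 (medium sand): t_2 = 11.8 × 0.19 / 0.004957 = 452.3 d
Total t = Σ t_i = 676.7 days.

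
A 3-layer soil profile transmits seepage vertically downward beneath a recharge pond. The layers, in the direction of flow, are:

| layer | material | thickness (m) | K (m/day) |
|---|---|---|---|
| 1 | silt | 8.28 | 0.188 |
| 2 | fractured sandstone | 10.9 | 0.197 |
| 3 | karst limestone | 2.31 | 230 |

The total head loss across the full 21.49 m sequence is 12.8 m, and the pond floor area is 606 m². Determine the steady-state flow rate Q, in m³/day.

Flow is perpendicular to layering, so the layers act in series and the equivalent K is the thickness-weighted harmonic mean.
Total thickness L = 8.28 + 10.9 + 2.31 = 21.49 m.
Σ(b_i/K_i) = 8.28/0.188 + 10.9/0.197 + 2.31/230 = 99.38 d.
K_eq = L / Σ(b_i/K_i) = 21.49 / 99.38 = 0.2162 m/day.
Q = K_eq · A · (Δh/L) = 0.2162 × 606 × (12.8/21.49) = 78.05 m³/day.

78.0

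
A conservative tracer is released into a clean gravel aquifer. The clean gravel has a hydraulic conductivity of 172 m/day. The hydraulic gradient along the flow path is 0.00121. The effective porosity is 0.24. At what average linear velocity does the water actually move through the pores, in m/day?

0.867

Hydraulic gradient i = 0.00121.
Darcy flux q = K · i = 172.0 × 0.001210 = 0.2081 m/day.
Seepage velocity v = q / n_e = 0.2081 / 0.24 = 0.8672 m/day.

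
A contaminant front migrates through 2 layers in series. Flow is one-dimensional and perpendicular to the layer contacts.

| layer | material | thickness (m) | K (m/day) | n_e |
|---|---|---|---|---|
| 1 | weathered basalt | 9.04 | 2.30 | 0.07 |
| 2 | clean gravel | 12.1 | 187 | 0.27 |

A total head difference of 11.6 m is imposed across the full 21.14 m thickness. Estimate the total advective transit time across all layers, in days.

With flow normal to the layers, continuity requires the same specific discharge q through every layer.
Σ(b_i/K_i) = 9.04/2.30 + 12.1/187 = 3.995 d.
q = Δh / Σ(b_i/K_i) = 11.6 / 3.995 = 2.904 m/day.
In each layer the seepage velocity is v_i = q/n_i, so the layer transit time is t_i = b_i·n_i / q:
  layer 1 (weathered basalt): t_1 = 9.04 × 0.07 / 2.904 = 0.2179 d
  layer 2 (clean gravel): t_2 = 12.1 × 0.27 / 2.904 = 1.125 d
Total t = Σ t_i = 1.343 days.

1.34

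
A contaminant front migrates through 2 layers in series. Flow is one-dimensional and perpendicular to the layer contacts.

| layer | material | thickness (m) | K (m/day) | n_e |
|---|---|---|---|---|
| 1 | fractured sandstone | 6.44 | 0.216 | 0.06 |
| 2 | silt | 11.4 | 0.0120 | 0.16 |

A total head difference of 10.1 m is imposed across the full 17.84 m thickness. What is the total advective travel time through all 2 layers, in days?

214

With flow normal to the layers, continuity requires the same specific discharge q through every layer.
Σ(b_i/K_i) = 6.44/0.216 + 11.4/0.0120 = 979.8 d.
q = Δh / Σ(b_i/K_i) = 10.1 / 979.8 = 0.01031 m/day.
In each layer the seepage velocity is v_i = q/n_i, so the layer transit time is t_i = b_i·n_i / q:
  layer 1 (fractured sandstone): t_1 = 6.44 × 0.06 / 0.01031 = 37.49 d
  layer 2 (silt): t_2 = 11.4 × 0.16 / 0.01031 = 176.9 d
Total t = Σ t_i = 214.4 days.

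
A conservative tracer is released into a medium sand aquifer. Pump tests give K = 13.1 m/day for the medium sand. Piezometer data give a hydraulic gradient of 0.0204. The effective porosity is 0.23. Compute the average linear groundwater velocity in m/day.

1.16

Hydraulic gradient i = 0.0204.
Darcy flux q = K · i = 13.10 × 0.02040 = 0.2672 m/day.
Seepage velocity v = q / n_e = 0.2672 / 0.23 = 1.162 m/day.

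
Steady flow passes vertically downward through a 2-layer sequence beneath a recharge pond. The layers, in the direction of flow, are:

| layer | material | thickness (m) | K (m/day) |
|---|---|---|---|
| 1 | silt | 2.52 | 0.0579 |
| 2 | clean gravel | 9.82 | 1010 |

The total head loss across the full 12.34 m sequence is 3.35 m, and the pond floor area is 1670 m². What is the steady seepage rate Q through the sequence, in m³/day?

Flow is perpendicular to layering, so the layers act in series and the equivalent K is the thickness-weighted harmonic mean.
Total thickness L = 2.52 + 9.82 = 12.34 m.
Σ(b_i/K_i) = 2.52/0.0579 + 9.82/1010 = 43.53 d.
K_eq = L / Σ(b_i/K_i) = 12.34 / 43.53 = 0.2835 m/day.
Q = K_eq · A · (Δh/L) = 0.2835 × 1670 × (3.35/12.34) = 128.5 m³/day.

129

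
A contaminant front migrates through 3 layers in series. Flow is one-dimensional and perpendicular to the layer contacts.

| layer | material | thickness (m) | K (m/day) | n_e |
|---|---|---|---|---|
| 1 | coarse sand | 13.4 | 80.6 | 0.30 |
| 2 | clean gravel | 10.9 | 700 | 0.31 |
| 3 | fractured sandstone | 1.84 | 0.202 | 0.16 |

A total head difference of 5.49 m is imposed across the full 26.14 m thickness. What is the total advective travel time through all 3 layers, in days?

13.0

With flow normal to the layers, continuity requires the same specific discharge q through every layer.
Σ(b_i/K_i) = 13.4/80.6 + 10.9/700 + 1.84/0.202 = 9.291 d.
q = Δh / Σ(b_i/K_i) = 5.49 / 9.291 = 0.5909 m/day.
In each layer the seepage velocity is v_i = q/n_i, so the layer transit time is t_i = b_i·n_i / q:
  layer 1 (coarse sand): t_1 = 13.4 × 0.30 / 0.5909 = 6.803 d
  layer 2 (clean gravel): t_2 = 10.9 × 0.31 / 0.5909 = 5.718 d
  layer 3 (fractured sandstone): t_3 = 1.84 × 0.16 / 0.5909 = 0.4982 d
Total t = Σ t_i = 13.02 days.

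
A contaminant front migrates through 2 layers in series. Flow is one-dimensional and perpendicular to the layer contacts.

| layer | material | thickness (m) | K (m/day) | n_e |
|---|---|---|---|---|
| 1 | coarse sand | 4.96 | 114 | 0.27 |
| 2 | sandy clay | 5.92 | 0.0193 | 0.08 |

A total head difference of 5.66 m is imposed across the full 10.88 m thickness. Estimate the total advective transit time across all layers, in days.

With flow normal to the layers, continuity requires the same specific discharge q through every layer.
Σ(b_i/K_i) = 4.96/114 + 5.92/0.0193 = 306.8 d.
q = Δh / Σ(b_i/K_i) = 5.66 / 306.8 = 0.01845 m/day.
In each layer the seepage velocity is v_i = q/n_i, so the layer transit time is t_i = b_i·n_i / q:
  layer 1 (coarse sand): t_1 = 4.96 × 0.27 / 0.01845 = 72.59 d
  layer 2 (sandy clay): t_2 = 5.92 × 0.08 / 0.01845 = 25.67 d
Total t = Σ t_i = 98.26 days.

98.3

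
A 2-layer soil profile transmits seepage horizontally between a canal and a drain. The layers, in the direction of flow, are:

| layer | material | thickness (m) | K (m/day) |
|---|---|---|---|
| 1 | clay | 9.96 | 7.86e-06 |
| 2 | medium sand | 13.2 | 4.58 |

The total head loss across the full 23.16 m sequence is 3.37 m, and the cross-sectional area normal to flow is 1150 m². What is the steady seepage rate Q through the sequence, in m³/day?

0.00306

Flow is perpendicular to layering, so the layers act in series and the equivalent K is the thickness-weighted harmonic mean.
Total thickness L = 9.96 + 13.2 = 23.16 m.
Σ(b_i/K_i) = 9.96/7.86e-06 + 13.2/4.58 = 1.267e+06 d.
K_eq = L / Σ(b_i/K_i) = 23.16 / 1.267e+06 = 1.828e-05 m/day.
Q = K_eq · A · (Δh/L) = 1.828e-05 × 1150 × (3.37/23.16) = 0.003058 m³/day.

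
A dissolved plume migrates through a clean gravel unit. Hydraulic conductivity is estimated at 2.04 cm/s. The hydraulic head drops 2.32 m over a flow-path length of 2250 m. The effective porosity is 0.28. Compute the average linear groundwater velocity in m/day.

Convert K: 2.04 cm/s × 864 = 1763 m/day.
Hydraulic gradient i = Δh / L = 2.32 / 2250 = 0.001031.
Darcy flux q = K · i = 1763 × 0.001031 = 1.817 m/day.
Seepage velocity v = q / n_e = 1.817 / 0.28 = 6.491 m/day.

6.49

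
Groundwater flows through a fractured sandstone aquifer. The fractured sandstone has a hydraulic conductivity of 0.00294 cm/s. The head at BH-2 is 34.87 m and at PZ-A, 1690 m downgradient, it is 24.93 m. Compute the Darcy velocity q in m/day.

Convert K: 0.00294 cm/s × 864 = 2.540 m/day.
Hydraulic gradient i = (34.87 − 24.93) / 1690 = 9.94 / 1690 = 0.005882.
Specific discharge q = K · i = 2.540 × 0.005882 = 0.01494 m/day.

0.0149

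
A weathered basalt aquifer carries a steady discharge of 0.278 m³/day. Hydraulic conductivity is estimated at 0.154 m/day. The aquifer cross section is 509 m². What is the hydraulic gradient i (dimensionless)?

From Q = K·A·i, i = Q / (K·A) = 0.278 / (0.1540 × 509.0) = 0.003547.

0.00355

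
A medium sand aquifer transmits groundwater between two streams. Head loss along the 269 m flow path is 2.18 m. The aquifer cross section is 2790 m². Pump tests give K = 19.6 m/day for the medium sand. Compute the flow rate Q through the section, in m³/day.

443

Hydraulic gradient i = Δh / L = 2.18 / 269 = 0.008104.
Darcy's law: Q = K · A · i = 19.60 × 2790 × 0.008104 = 443.2 m³/day.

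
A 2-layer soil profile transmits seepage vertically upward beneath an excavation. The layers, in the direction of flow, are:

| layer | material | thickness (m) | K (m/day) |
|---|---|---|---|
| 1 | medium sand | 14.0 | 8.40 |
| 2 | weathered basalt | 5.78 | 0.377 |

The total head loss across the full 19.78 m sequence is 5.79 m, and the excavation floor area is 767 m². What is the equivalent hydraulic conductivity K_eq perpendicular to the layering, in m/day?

Flow is perpendicular to layering, so the layers act in series and the equivalent K is the thickness-weighted harmonic mean.
Total thickness L = 14.0 + 5.78 = 19.78 m.
Σ(b_i/K_i) = 14.0/8.40 + 5.78/0.377 = 17.00 d.
K_eq = L / Σ(b_i/K_i) = 19.78 / 17.00 = 1.164 m/day.

1.16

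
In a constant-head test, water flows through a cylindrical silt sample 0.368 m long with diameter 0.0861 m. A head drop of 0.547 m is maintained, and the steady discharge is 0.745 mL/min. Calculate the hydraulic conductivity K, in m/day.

Cross-sectional area A = π·(d/2)² = π × (0.0861/2)² = 0.005822 m².
Convert discharge: 0.745 mL/min = 1.242e-08 m³/s.
Darcy's law rearranged: K = Q·L / (A·Δh) = 1.242e-08 × 0.368 / (0.005822 × 0.547) = 1.435e-06 m/s = 0.1240 m/day.

0.124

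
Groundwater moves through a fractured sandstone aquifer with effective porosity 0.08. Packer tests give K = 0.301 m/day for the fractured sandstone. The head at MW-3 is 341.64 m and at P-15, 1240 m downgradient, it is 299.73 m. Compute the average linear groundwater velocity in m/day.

Hydraulic gradient i = (341.64 − 299.73) / 1240 = 41.91 / 1240 = 0.03380.
Darcy flux q = K · i = 0.3010 × 0.03380 = 0.01017 m/day.
Seepage velocity v = q / n_e = 0.01017 / 0.08 = 0.1272 m/day.

0.127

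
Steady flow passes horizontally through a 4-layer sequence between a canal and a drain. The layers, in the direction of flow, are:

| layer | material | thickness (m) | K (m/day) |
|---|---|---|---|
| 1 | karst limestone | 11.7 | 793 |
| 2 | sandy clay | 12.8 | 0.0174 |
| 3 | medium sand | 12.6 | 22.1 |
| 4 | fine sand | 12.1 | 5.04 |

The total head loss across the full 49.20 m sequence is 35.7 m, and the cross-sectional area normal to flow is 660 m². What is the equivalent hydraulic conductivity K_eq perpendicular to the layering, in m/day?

Flow is perpendicular to layering, so the layers act in series and the equivalent K is the thickness-weighted harmonic mean.
Total thickness L = 11.7 + 12.8 + 12.6 + 12.1 = 49.20 m.
Σ(b_i/K_i) = 11.7/793 + 12.8/0.0174 + 12.6/22.1 + 12.1/5.04 = 738.6 d.
K_eq = L / Σ(b_i/K_i) = 49.20 / 738.6 = 0.06661 m/day.

0.0666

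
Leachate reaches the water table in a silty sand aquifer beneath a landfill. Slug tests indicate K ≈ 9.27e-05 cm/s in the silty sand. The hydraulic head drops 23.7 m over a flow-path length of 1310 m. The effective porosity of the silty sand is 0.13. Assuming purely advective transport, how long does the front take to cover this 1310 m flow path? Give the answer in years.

Convert K: 9.27e-05 cm/s × 864 = 0.08009 m/day.
Hydraulic gradient i = Δh / L = 23.7 / 1310 = 0.01809.
Darcy flux q = K · i = 0.08009 × 0.01809 = 0.001449 m/day.
Seepage velocity v = q / n_e = 0.001449 / 0.13 = 0.01115 m/day.
Travel time t = L / v = 1310 / 0.01115 = 1.175e+05 days = 321.8 years.

322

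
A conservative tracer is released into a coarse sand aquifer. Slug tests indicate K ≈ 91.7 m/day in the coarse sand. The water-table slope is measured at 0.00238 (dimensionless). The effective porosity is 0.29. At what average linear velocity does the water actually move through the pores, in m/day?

0.753

Hydraulic gradient i = 0.00238.
Darcy flux q = K · i = 91.70 × 0.002380 = 0.2182 m/day.
Seepage velocity v = q / n_e = 0.2182 / 0.29 = 0.7526 m/day.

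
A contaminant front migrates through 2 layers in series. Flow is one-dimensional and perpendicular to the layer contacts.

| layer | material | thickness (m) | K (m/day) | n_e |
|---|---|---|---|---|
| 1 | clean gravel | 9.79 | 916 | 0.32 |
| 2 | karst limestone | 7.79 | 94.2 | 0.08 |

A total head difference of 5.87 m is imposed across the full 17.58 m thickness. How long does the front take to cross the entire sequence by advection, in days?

With flow normal to the layers, continuity requires the same specific discharge q through every layer.
Σ(b_i/K_i) = 9.79/916 + 7.79/94.2 = 0.09338 d.
q = Δh / Σ(b_i/K_i) = 5.87 / 0.09338 = 62.86 m/day.
In each layer the seepage velocity is v_i = q/n_i, so the layer transit time is t_i = b_i·n_i / q:
  layer 1 (clean gravel): t_1 = 9.79 × 0.32 / 62.86 = 0.04984 d
  layer 2 (karst limestone): t_2 = 7.79 × 0.08 / 62.86 = 0.009914 d
Total t = Σ t_i = 0.05975 days.

0.0598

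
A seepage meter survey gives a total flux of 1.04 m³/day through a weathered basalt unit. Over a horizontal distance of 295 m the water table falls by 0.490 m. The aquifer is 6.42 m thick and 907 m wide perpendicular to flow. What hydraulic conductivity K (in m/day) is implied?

0.108

Cross-sectional area A = 907 × 6.42 = 5823 m².
Hydraulic gradient i = Δh / L = 0.490 / 295 = 0.001661.
From Q = K·A·i, K = Q / (A·i) = 1.04 / (5823 × 0.001661) = 0.1075 m/day.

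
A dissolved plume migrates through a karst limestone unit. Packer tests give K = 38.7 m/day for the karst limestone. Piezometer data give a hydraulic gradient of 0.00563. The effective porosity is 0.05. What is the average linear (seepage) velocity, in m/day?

Hydraulic gradient i = 0.00563.
Darcy flux q = K · i = 38.70 × 0.005630 = 0.2179 m/day.
Seepage velocity v = q / n_e = 0.2179 / 0.05 = 4.358 m/day.

4.36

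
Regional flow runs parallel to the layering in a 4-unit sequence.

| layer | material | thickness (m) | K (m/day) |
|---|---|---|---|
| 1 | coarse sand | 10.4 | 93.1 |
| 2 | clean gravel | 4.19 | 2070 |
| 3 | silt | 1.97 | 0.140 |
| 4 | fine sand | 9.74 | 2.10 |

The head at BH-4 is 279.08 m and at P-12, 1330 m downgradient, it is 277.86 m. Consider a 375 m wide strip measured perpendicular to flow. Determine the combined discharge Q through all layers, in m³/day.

Flow is parallel to layering, so each bed carries its own Darcy discharge and the transmissivities add.
Σ(K_i·b_i) = 93.1×10.4 + 2070×4.19 + 0.140×1.97 + 2.10×9.74 = 9662 m²/day.
Hydraulic gradient i = (279.08 − 277.86) / 1330 = 1.22 / 1330 = 0.0009173.
Q = Σ(K_i·b_i) · W · i = 9662 × 375 × 0.0009173 = 3324 m³/day.

3320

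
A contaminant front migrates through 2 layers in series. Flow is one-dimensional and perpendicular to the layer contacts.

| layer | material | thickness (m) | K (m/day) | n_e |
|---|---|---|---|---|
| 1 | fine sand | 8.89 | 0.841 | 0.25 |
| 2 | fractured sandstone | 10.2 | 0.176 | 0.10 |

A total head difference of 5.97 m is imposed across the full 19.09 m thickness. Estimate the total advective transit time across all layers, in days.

With flow normal to the layers, continuity requires the same specific discharge q through every layer.
Σ(b_i/K_i) = 8.89/0.841 + 10.2/0.176 = 68.53 d.
q = Δh / Σ(b_i/K_i) = 5.97 / 68.53 = 0.08712 m/day.
In each layer the seepage velocity is v_i = q/n_i, so the layer transit time is t_i = b_i·n_i / q:
  layer 1 (fine sand): t_1 = 8.89 × 0.25 / 0.08712 = 25.51 d
  layer 2 (fractured sandstone): t_2 = 10.2 × 0.10 / 0.08712 = 11.71 d
Total t = Σ t_i = 37.22 days.

37.2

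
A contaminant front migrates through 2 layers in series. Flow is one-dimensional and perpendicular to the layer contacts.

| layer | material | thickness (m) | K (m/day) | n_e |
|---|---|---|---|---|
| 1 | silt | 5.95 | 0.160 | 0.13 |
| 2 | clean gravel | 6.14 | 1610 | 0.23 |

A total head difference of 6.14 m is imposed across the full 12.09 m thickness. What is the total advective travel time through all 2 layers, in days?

With flow normal to the layers, continuity requires the same specific discharge q through every layer.
Σ(b_i/K_i) = 5.95/0.160 + 6.14/1610 = 37.19 d.
q = Δh / Σ(b_i/K_i) = 6.14 / 37.19 = 0.1651 m/day.
In each layer the seepage velocity is v_i = q/n_i, so the layer transit time is t_i = b_i·n_i / q:
  layer 1 (silt): t_1 = 5.95 × 0.13 / 0.1651 = 4.685 d
  layer 2 (clean gravel): t_2 = 6.14 × 0.23 / 0.1651 = 8.554 d
Total t = Σ t_i = 13.24 days.

13.2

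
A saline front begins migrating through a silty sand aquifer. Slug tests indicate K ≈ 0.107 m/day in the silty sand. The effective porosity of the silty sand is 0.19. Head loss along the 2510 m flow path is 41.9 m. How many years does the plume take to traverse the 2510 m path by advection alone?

Hydraulic gradient i = Δh / L = 41.9 / 2510 = 0.01669.
Darcy flux q = K · i = 0.1070 × 0.01669 = 0.001786 m/day.
Seepage velocity v = q / n_e = 0.001786 / 0.19 = 0.009401 m/day.
Travel time t = L / v = 2510 / 0.009401 = 2.670e+05 days = 731.0 years.

731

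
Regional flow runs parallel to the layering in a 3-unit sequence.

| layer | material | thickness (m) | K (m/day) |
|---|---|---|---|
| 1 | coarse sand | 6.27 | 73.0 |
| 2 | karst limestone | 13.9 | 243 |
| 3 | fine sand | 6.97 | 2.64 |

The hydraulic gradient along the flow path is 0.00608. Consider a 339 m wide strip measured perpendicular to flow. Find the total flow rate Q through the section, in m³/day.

7940

Flow is parallel to layering, so each bed carries its own Darcy discharge and the transmissivities add.
Σ(K_i·b_i) = 73.0×6.27 + 243×13.9 + 2.64×6.97 = 3854 m²/day.
Hydraulic gradient i = 0.00608.
Q = Σ(K_i·b_i) · W · i = 3854 × 339 × 0.006080 = 7943 m³/day.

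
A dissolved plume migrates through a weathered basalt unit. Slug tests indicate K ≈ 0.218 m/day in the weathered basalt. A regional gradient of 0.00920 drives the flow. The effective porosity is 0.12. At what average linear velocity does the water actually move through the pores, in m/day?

0.0167

Hydraulic gradient i = 0.00920.
Darcy flux q = K · i = 0.2180 × 0.009200 = 0.002006 m/day.
Seepage velocity v = q / n_e = 0.002006 / 0.12 = 0.01671 m/day.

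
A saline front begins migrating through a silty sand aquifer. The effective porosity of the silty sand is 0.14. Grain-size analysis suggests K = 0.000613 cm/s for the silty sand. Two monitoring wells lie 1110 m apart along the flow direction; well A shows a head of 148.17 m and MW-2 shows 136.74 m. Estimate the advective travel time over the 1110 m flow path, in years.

78.0

Convert K: 0.000613 cm/s × 864 = 0.5296 m/day.
Hydraulic gradient i = (148.17 − 136.74) / 1110 = 11.43 / 1110 = 0.01030.
Darcy flux q = K · i = 0.5296 × 0.01030 = 0.005454 m/day.
Seepage velocity v = q / n_e = 0.005454 / 0.14 = 0.03896 m/day.
Travel time t = L / v = 1110 / 0.03896 = 28494 days = 78.01 years.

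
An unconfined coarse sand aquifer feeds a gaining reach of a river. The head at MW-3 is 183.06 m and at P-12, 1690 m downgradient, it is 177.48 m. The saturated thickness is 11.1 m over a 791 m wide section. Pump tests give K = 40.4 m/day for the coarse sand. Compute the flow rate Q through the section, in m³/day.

Cross-sectional area A = 791 × 11.1 = 8780 m².
Hydraulic gradient i = (183.06 − 177.48) / 1690 = 5.58 / 1690 = 0.003302.
Darcy's law: Q = K · A · i = 40.40 × 8780 × 0.003302 = 1171 m³/day.

1170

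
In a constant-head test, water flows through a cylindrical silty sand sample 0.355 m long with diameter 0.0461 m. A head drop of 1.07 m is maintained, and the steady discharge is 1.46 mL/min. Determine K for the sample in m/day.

Cross-sectional area A = π·(d/2)² = π × (0.0461/2)² = 0.001669 m².
Convert discharge: 1.46 mL/min = 2.433e-08 m³/s.
Darcy's law rearranged: K = Q·L / (A·Δh) = 2.433e-08 × 0.355 / (0.001669 × 1.07) = 4.837e-06 m/s = 0.4179 m/day.

0.418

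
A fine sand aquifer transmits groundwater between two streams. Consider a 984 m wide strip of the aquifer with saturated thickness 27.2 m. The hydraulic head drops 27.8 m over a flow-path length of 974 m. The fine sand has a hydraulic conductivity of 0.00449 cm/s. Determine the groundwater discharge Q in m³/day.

Convert K: 0.00449 cm/s × 864 = 3.879 m/day.
Cross-sectional area A = 984 × 27.2 = 26765 m².
Hydraulic gradient i = Δh / L = 27.8 / 974 = 0.02854.
Darcy's law: Q = K · A · i = 3.879 × 26765 × 0.02854 = 2964 m³/day.

2960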